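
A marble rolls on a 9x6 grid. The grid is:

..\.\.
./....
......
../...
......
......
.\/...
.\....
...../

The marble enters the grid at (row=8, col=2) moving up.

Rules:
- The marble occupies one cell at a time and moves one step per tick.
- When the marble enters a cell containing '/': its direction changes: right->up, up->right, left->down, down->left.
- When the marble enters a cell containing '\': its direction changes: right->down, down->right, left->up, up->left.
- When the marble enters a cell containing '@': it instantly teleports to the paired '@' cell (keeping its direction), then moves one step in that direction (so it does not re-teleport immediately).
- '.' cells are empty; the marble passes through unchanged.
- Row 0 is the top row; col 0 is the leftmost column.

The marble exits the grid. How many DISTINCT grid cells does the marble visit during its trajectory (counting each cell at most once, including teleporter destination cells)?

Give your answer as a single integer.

Answer: 6

Derivation:
Step 1: enter (8,2), '.' pass, move up to (7,2)
Step 2: enter (7,2), '.' pass, move up to (6,2)
Step 3: enter (6,2), '/' deflects up->right, move right to (6,3)
Step 4: enter (6,3), '.' pass, move right to (6,4)
Step 5: enter (6,4), '.' pass, move right to (6,5)
Step 6: enter (6,5), '.' pass, move right to (6,6)
Step 7: at (6,6) — EXIT via right edge, pos 6
Distinct cells visited: 6 (path length 6)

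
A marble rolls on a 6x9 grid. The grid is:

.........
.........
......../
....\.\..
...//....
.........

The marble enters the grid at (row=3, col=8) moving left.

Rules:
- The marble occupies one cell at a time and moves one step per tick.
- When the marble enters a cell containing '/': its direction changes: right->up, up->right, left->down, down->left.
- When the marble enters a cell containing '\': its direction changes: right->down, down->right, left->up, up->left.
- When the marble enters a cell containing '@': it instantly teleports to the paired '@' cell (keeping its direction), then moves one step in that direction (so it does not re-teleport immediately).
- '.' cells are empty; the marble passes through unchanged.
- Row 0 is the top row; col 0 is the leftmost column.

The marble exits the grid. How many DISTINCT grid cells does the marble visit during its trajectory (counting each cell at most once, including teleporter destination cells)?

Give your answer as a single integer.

Step 1: enter (3,8), '.' pass, move left to (3,7)
Step 2: enter (3,7), '.' pass, move left to (3,6)
Step 3: enter (3,6), '\' deflects left->up, move up to (2,6)
Step 4: enter (2,6), '.' pass, move up to (1,6)
Step 5: enter (1,6), '.' pass, move up to (0,6)
Step 6: enter (0,6), '.' pass, move up to (-1,6)
Step 7: at (-1,6) — EXIT via top edge, pos 6
Distinct cells visited: 6 (path length 6)

Answer: 6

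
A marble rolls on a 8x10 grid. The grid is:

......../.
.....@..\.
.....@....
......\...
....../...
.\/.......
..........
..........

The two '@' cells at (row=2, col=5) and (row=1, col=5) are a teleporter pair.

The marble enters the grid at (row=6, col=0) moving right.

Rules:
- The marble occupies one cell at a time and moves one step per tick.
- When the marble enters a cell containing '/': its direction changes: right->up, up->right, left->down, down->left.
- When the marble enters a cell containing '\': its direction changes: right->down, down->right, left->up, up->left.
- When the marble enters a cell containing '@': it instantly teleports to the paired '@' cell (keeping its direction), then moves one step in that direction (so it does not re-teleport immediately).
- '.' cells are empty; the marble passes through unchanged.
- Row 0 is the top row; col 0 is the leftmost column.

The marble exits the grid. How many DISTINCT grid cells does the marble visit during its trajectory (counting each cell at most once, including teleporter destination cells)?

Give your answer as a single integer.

Answer: 10

Derivation:
Step 1: enter (6,0), '.' pass, move right to (6,1)
Step 2: enter (6,1), '.' pass, move right to (6,2)
Step 3: enter (6,2), '.' pass, move right to (6,3)
Step 4: enter (6,3), '.' pass, move right to (6,4)
Step 5: enter (6,4), '.' pass, move right to (6,5)
Step 6: enter (6,5), '.' pass, move right to (6,6)
Step 7: enter (6,6), '.' pass, move right to (6,7)
Step 8: enter (6,7), '.' pass, move right to (6,8)
Step 9: enter (6,8), '.' pass, move right to (6,9)
Step 10: enter (6,9), '.' pass, move right to (6,10)
Step 11: at (6,10) — EXIT via right edge, pos 6
Distinct cells visited: 10 (path length 10)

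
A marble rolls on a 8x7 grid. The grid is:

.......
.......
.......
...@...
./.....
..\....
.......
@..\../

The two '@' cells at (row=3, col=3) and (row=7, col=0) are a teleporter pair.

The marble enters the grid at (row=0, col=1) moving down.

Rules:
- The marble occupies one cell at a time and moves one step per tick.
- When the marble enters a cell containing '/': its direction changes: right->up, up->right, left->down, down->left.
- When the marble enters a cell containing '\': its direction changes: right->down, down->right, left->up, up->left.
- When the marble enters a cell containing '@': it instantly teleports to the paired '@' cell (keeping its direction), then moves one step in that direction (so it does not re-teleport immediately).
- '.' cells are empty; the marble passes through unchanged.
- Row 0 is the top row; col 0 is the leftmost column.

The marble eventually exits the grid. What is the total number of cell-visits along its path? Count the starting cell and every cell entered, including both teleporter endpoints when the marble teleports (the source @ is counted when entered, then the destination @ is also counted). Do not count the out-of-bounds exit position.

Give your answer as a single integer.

Step 1: enter (0,1), '.' pass, move down to (1,1)
Step 2: enter (1,1), '.' pass, move down to (2,1)
Step 3: enter (2,1), '.' pass, move down to (3,1)
Step 4: enter (3,1), '.' pass, move down to (4,1)
Step 5: enter (4,1), '/' deflects down->left, move left to (4,0)
Step 6: enter (4,0), '.' pass, move left to (4,-1)
Step 7: at (4,-1) — EXIT via left edge, pos 4
Path length (cell visits): 6

Answer: 6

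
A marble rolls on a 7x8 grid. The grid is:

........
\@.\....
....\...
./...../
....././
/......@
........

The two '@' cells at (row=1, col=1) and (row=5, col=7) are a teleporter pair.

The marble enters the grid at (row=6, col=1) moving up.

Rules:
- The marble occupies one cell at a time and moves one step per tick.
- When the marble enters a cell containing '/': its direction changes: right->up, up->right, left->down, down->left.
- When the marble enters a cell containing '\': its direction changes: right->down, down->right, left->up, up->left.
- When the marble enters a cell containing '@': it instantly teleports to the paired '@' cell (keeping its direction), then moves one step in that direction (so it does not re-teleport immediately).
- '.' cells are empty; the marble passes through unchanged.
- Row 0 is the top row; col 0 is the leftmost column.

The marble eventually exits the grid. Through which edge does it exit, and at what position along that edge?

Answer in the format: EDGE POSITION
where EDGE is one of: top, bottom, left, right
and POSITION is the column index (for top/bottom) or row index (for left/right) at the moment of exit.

Answer: top 7

Derivation:
Step 1: enter (6,1), '.' pass, move up to (5,1)
Step 2: enter (5,1), '.' pass, move up to (4,1)
Step 3: enter (4,1), '.' pass, move up to (3,1)
Step 4: enter (3,1), '/' deflects up->right, move right to (3,2)
Step 5: enter (3,2), '.' pass, move right to (3,3)
Step 6: enter (3,3), '.' pass, move right to (3,4)
Step 7: enter (3,4), '.' pass, move right to (3,5)
Step 8: enter (3,5), '.' pass, move right to (3,6)
Step 9: enter (3,6), '.' pass, move right to (3,7)
Step 10: enter (3,7), '/' deflects right->up, move up to (2,7)
Step 11: enter (2,7), '.' pass, move up to (1,7)
Step 12: enter (1,7), '.' pass, move up to (0,7)
Step 13: enter (0,7), '.' pass, move up to (-1,7)
Step 14: at (-1,7) — EXIT via top edge, pos 7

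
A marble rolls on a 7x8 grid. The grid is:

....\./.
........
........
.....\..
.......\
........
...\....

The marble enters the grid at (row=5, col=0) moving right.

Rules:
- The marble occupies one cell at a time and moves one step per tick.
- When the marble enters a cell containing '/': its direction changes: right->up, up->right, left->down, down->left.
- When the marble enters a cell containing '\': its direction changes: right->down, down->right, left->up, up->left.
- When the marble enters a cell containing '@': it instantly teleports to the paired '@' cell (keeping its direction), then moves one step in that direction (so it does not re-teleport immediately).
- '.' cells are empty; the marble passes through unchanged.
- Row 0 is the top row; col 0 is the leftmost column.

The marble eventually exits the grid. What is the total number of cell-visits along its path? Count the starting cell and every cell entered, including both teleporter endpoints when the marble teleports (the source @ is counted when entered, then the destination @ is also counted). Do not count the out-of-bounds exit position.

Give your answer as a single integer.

Answer: 8

Derivation:
Step 1: enter (5,0), '.' pass, move right to (5,1)
Step 2: enter (5,1), '.' pass, move right to (5,2)
Step 3: enter (5,2), '.' pass, move right to (5,3)
Step 4: enter (5,3), '.' pass, move right to (5,4)
Step 5: enter (5,4), '.' pass, move right to (5,5)
Step 6: enter (5,5), '.' pass, move right to (5,6)
Step 7: enter (5,6), '.' pass, move right to (5,7)
Step 8: enter (5,7), '.' pass, move right to (5,8)
Step 9: at (5,8) — EXIT via right edge, pos 5
Path length (cell visits): 8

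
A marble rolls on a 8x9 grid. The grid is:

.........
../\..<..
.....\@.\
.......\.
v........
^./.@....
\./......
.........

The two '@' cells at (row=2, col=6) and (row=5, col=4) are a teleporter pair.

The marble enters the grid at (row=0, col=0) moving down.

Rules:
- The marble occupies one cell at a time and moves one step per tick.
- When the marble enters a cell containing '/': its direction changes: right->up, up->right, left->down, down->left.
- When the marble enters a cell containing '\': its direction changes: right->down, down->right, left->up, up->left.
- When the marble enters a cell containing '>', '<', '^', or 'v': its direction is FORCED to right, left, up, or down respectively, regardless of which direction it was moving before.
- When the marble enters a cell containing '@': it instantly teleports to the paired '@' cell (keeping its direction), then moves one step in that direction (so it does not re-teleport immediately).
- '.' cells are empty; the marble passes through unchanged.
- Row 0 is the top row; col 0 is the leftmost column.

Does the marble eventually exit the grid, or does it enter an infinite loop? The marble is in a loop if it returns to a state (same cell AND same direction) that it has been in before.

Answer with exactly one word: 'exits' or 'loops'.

Answer: loops

Derivation:
Step 1: enter (0,0), '.' pass, move down to (1,0)
Step 2: enter (1,0), '.' pass, move down to (2,0)
Step 3: enter (2,0), '.' pass, move down to (3,0)
Step 4: enter (3,0), '.' pass, move down to (4,0)
Step 5: enter (4,0), 'v' forces down->down, move down to (5,0)
Step 6: enter (5,0), '^' forces down->up, move up to (4,0)
Step 7: enter (4,0), 'v' forces up->down, move down to (5,0)
Step 8: at (5,0) dir=down — LOOP DETECTED (seen before)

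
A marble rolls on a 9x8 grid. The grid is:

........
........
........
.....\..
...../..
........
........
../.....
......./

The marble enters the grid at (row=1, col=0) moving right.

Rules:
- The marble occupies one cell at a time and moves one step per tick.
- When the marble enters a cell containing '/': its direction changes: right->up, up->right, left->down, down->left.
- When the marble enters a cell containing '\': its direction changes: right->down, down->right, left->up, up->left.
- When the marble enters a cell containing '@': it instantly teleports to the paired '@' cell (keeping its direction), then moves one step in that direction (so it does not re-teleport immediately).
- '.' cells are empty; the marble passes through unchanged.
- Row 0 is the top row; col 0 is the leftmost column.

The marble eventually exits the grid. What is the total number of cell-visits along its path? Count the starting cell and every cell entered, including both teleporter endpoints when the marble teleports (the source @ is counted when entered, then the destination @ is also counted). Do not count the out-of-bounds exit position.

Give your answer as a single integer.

Step 1: enter (1,0), '.' pass, move right to (1,1)
Step 2: enter (1,1), '.' pass, move right to (1,2)
Step 3: enter (1,2), '.' pass, move right to (1,3)
Step 4: enter (1,3), '.' pass, move right to (1,4)
Step 5: enter (1,4), '.' pass, move right to (1,5)
Step 6: enter (1,5), '.' pass, move right to (1,6)
Step 7: enter (1,6), '.' pass, move right to (1,7)
Step 8: enter (1,7), '.' pass, move right to (1,8)
Step 9: at (1,8) — EXIT via right edge, pos 1
Path length (cell visits): 8

Answer: 8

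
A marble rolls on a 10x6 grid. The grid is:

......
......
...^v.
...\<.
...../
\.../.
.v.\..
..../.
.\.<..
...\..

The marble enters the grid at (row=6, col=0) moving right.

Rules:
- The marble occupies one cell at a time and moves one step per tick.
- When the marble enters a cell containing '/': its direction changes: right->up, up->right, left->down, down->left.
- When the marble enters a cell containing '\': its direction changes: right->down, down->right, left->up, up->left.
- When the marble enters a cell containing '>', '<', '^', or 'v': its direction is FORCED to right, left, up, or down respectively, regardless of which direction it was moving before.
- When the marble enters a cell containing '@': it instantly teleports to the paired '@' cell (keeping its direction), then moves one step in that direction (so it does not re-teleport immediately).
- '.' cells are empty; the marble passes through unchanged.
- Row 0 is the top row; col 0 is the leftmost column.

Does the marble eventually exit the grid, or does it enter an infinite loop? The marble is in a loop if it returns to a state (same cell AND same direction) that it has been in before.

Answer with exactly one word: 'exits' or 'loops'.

Answer: loops

Derivation:
Step 1: enter (6,0), '.' pass, move right to (6,1)
Step 2: enter (6,1), 'v' forces right->down, move down to (7,1)
Step 3: enter (7,1), '.' pass, move down to (8,1)
Step 4: enter (8,1), '\' deflects down->right, move right to (8,2)
Step 5: enter (8,2), '.' pass, move right to (8,3)
Step 6: enter (8,3), '<' forces right->left, move left to (8,2)
Step 7: enter (8,2), '.' pass, move left to (8,1)
Step 8: enter (8,1), '\' deflects left->up, move up to (7,1)
Step 9: enter (7,1), '.' pass, move up to (6,1)
Step 10: enter (6,1), 'v' forces up->down, move down to (7,1)
Step 11: at (7,1) dir=down — LOOP DETECTED (seen before)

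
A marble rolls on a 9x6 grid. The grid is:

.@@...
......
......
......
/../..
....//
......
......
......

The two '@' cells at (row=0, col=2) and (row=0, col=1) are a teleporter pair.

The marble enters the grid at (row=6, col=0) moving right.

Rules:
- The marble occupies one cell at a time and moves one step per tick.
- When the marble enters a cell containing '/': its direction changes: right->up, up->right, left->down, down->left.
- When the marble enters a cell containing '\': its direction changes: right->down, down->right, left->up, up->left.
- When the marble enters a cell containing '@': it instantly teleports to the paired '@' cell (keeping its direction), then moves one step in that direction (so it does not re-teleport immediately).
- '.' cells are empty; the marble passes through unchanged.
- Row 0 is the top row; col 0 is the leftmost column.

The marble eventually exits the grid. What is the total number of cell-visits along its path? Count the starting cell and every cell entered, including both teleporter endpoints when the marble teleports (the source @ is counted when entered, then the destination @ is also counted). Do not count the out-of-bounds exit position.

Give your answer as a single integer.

Step 1: enter (6,0), '.' pass, move right to (6,1)
Step 2: enter (6,1), '.' pass, move right to (6,2)
Step 3: enter (6,2), '.' pass, move right to (6,3)
Step 4: enter (6,3), '.' pass, move right to (6,4)
Step 5: enter (6,4), '.' pass, move right to (6,5)
Step 6: enter (6,5), '.' pass, move right to (6,6)
Step 7: at (6,6) — EXIT via right edge, pos 6
Path length (cell visits): 6

Answer: 6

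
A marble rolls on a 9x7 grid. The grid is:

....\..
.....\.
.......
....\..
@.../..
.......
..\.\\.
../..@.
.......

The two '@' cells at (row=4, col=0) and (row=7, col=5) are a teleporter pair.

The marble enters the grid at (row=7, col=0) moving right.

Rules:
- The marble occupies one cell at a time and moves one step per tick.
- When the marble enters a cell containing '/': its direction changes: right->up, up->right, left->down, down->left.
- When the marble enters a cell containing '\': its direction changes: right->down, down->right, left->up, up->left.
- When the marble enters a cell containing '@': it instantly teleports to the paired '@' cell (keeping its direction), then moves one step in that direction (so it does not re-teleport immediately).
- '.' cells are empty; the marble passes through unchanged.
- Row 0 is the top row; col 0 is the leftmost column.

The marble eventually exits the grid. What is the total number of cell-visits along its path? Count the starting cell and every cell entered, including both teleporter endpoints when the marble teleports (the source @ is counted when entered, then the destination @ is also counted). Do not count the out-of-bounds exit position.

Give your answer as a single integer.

Step 1: enter (7,0), '.' pass, move right to (7,1)
Step 2: enter (7,1), '.' pass, move right to (7,2)
Step 3: enter (7,2), '/' deflects right->up, move up to (6,2)
Step 4: enter (6,2), '\' deflects up->left, move left to (6,1)
Step 5: enter (6,1), '.' pass, move left to (6,0)
Step 6: enter (6,0), '.' pass, move left to (6,-1)
Step 7: at (6,-1) — EXIT via left edge, pos 6
Path length (cell visits): 6

Answer: 6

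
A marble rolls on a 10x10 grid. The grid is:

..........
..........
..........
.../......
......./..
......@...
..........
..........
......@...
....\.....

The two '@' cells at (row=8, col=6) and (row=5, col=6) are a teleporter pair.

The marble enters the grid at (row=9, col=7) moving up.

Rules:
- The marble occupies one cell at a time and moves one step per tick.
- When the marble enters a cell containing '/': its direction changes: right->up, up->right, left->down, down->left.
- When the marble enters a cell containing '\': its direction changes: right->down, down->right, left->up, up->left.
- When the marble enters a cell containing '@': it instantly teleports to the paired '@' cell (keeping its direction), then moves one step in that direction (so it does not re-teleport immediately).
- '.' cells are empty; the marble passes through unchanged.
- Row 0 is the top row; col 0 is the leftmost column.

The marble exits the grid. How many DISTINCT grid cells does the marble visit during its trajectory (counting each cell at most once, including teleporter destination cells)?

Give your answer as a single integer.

Step 1: enter (9,7), '.' pass, move up to (8,7)
Step 2: enter (8,7), '.' pass, move up to (7,7)
Step 3: enter (7,7), '.' pass, move up to (6,7)
Step 4: enter (6,7), '.' pass, move up to (5,7)
Step 5: enter (5,7), '.' pass, move up to (4,7)
Step 6: enter (4,7), '/' deflects up->right, move right to (4,8)
Step 7: enter (4,8), '.' pass, move right to (4,9)
Step 8: enter (4,9), '.' pass, move right to (4,10)
Step 9: at (4,10) — EXIT via right edge, pos 4
Distinct cells visited: 8 (path length 8)

Answer: 8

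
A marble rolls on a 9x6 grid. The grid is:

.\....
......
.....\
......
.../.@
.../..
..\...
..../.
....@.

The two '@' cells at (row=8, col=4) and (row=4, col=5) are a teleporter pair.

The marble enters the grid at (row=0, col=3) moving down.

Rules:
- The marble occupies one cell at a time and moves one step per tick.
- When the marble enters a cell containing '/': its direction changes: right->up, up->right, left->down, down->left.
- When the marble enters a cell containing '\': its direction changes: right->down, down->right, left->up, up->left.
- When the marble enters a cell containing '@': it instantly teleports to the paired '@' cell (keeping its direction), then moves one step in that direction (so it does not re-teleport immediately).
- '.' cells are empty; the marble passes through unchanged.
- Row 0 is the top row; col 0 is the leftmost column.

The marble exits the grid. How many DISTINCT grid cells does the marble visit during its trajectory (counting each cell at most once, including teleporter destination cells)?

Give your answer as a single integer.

Step 1: enter (0,3), '.' pass, move down to (1,3)
Step 2: enter (1,3), '.' pass, move down to (2,3)
Step 3: enter (2,3), '.' pass, move down to (3,3)
Step 4: enter (3,3), '.' pass, move down to (4,3)
Step 5: enter (4,3), '/' deflects down->left, move left to (4,2)
Step 6: enter (4,2), '.' pass, move left to (4,1)
Step 7: enter (4,1), '.' pass, move left to (4,0)
Step 8: enter (4,0), '.' pass, move left to (4,-1)
Step 9: at (4,-1) — EXIT via left edge, pos 4
Distinct cells visited: 8 (path length 8)

Answer: 8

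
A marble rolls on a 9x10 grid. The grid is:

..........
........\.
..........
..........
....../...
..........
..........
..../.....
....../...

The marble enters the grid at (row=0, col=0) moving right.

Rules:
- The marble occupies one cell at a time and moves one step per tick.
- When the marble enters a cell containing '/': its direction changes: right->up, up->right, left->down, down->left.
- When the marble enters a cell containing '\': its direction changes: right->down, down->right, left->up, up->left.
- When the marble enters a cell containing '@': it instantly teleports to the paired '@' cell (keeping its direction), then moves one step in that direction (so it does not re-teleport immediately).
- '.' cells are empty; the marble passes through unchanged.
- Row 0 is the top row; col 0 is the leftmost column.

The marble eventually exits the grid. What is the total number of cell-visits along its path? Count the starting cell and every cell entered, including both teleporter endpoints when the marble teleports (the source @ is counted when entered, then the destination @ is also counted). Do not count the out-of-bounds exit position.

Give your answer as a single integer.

Answer: 10

Derivation:
Step 1: enter (0,0), '.' pass, move right to (0,1)
Step 2: enter (0,1), '.' pass, move right to (0,2)
Step 3: enter (0,2), '.' pass, move right to (0,3)
Step 4: enter (0,3), '.' pass, move right to (0,4)
Step 5: enter (0,4), '.' pass, move right to (0,5)
Step 6: enter (0,5), '.' pass, move right to (0,6)
Step 7: enter (0,6), '.' pass, move right to (0,7)
Step 8: enter (0,7), '.' pass, move right to (0,8)
Step 9: enter (0,8), '.' pass, move right to (0,9)
Step 10: enter (0,9), '.' pass, move right to (0,10)
Step 11: at (0,10) — EXIT via right edge, pos 0
Path length (cell visits): 10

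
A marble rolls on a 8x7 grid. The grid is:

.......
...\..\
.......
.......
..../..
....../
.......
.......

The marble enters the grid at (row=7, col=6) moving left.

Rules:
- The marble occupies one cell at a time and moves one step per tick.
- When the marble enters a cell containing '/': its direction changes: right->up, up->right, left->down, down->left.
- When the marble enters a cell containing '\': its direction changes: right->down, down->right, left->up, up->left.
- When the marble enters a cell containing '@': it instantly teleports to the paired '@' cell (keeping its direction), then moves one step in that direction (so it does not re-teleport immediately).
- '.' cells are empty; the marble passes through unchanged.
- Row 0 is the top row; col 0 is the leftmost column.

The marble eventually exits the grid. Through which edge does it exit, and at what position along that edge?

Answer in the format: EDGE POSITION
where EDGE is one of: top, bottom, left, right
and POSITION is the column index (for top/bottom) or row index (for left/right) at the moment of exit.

Step 1: enter (7,6), '.' pass, move left to (7,5)
Step 2: enter (7,5), '.' pass, move left to (7,4)
Step 3: enter (7,4), '.' pass, move left to (7,3)
Step 4: enter (7,3), '.' pass, move left to (7,2)
Step 5: enter (7,2), '.' pass, move left to (7,1)
Step 6: enter (7,1), '.' pass, move left to (7,0)
Step 7: enter (7,0), '.' pass, move left to (7,-1)
Step 8: at (7,-1) — EXIT via left edge, pos 7

Answer: left 7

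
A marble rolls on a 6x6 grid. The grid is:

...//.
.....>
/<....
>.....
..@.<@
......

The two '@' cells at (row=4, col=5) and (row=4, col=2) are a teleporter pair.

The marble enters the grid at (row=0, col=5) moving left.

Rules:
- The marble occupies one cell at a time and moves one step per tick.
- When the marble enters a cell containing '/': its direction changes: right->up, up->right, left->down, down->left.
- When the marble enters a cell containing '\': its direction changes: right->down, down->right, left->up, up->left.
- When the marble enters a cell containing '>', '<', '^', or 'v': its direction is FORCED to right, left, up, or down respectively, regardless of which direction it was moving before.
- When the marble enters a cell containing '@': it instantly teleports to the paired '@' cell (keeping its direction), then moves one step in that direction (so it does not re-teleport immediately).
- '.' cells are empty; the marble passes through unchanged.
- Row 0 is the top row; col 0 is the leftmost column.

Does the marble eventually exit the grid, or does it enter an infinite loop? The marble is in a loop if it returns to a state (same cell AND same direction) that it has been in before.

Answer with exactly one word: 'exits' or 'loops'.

Step 1: enter (0,5), '.' pass, move left to (0,4)
Step 2: enter (0,4), '/' deflects left->down, move down to (1,4)
Step 3: enter (1,4), '.' pass, move down to (2,4)
Step 4: enter (2,4), '.' pass, move down to (3,4)
Step 5: enter (3,4), '.' pass, move down to (4,4)
Step 6: enter (4,4), '<' forces down->left, move left to (4,3)
Step 7: enter (4,3), '.' pass, move left to (4,2)
Step 8: enter (4,2), '@' teleport (4,2)->(4,5), also enter (4,5), move left to (4,4)
Step 9: enter (4,4), '<' forces left->left, move left to (4,3)
Step 10: at (4,3) dir=left — LOOP DETECTED (seen before)

Answer: loops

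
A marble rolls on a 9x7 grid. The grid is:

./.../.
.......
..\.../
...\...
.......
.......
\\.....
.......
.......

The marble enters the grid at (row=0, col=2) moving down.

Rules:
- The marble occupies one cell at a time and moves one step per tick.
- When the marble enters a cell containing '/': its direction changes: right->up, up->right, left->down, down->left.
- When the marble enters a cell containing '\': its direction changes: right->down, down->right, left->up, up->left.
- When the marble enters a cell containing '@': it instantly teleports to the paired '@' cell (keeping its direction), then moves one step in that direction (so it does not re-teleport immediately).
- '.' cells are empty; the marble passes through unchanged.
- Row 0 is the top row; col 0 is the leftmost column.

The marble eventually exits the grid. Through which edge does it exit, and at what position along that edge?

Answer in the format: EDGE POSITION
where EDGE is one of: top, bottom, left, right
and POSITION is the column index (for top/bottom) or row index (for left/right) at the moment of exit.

Answer: top 6

Derivation:
Step 1: enter (0,2), '.' pass, move down to (1,2)
Step 2: enter (1,2), '.' pass, move down to (2,2)
Step 3: enter (2,2), '\' deflects down->right, move right to (2,3)
Step 4: enter (2,3), '.' pass, move right to (2,4)
Step 5: enter (2,4), '.' pass, move right to (2,5)
Step 6: enter (2,5), '.' pass, move right to (2,6)
Step 7: enter (2,6), '/' deflects right->up, move up to (1,6)
Step 8: enter (1,6), '.' pass, move up to (0,6)
Step 9: enter (0,6), '.' pass, move up to (-1,6)
Step 10: at (-1,6) — EXIT via top edge, pos 6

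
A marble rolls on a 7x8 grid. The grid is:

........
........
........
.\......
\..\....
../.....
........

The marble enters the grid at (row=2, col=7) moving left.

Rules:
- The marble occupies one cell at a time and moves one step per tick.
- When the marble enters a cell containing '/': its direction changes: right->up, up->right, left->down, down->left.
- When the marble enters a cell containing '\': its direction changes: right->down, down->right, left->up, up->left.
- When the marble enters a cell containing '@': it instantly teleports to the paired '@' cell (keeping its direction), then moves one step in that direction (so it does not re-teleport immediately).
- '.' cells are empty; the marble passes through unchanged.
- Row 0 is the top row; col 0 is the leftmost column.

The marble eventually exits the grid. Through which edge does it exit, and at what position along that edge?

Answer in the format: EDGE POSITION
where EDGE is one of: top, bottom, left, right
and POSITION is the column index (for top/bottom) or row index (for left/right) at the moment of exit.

Step 1: enter (2,7), '.' pass, move left to (2,6)
Step 2: enter (2,6), '.' pass, move left to (2,5)
Step 3: enter (2,5), '.' pass, move left to (2,4)
Step 4: enter (2,4), '.' pass, move left to (2,3)
Step 5: enter (2,3), '.' pass, move left to (2,2)
Step 6: enter (2,2), '.' pass, move left to (2,1)
Step 7: enter (2,1), '.' pass, move left to (2,0)
Step 8: enter (2,0), '.' pass, move left to (2,-1)
Step 9: at (2,-1) — EXIT via left edge, pos 2

Answer: left 2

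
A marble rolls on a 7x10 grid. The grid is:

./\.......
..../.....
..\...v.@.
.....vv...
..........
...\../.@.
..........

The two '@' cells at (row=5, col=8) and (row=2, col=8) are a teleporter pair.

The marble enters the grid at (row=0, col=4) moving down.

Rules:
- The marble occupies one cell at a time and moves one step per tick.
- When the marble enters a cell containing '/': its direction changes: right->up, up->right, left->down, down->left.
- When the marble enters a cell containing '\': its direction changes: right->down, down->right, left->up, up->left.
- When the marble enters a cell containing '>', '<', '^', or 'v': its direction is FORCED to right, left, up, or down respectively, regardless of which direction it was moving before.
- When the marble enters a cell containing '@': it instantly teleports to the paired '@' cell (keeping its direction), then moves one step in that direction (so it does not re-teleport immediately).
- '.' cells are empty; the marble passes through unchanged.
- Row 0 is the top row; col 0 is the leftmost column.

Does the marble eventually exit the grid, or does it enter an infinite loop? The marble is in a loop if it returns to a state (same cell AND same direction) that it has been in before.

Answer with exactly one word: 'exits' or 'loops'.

Answer: exits

Derivation:
Step 1: enter (0,4), '.' pass, move down to (1,4)
Step 2: enter (1,4), '/' deflects down->left, move left to (1,3)
Step 3: enter (1,3), '.' pass, move left to (1,2)
Step 4: enter (1,2), '.' pass, move left to (1,1)
Step 5: enter (1,1), '.' pass, move left to (1,0)
Step 6: enter (1,0), '.' pass, move left to (1,-1)
Step 7: at (1,-1) — EXIT via left edge, pos 1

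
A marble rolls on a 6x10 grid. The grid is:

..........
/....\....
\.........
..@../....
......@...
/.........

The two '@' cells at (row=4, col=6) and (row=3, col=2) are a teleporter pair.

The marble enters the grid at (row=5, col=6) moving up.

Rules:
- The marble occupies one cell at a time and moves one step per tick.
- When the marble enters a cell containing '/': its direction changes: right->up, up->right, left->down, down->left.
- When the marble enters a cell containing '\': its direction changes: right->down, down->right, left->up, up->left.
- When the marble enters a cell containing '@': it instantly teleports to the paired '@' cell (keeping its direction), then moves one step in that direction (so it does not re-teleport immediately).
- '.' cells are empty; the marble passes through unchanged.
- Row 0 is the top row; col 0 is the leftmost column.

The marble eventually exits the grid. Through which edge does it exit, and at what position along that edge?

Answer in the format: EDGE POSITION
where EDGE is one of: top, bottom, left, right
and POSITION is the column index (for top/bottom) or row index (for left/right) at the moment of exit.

Answer: top 2

Derivation:
Step 1: enter (5,6), '.' pass, move up to (4,6)
Step 2: enter (4,6), '@' teleport (4,6)->(3,2), also enter (3,2), move up to (2,2)
Step 3: enter (2,2), '.' pass, move up to (1,2)
Step 4: enter (1,2), '.' pass, move up to (0,2)
Step 5: enter (0,2), '.' pass, move up to (-1,2)
Step 6: at (-1,2) — EXIT via top edge, pos 2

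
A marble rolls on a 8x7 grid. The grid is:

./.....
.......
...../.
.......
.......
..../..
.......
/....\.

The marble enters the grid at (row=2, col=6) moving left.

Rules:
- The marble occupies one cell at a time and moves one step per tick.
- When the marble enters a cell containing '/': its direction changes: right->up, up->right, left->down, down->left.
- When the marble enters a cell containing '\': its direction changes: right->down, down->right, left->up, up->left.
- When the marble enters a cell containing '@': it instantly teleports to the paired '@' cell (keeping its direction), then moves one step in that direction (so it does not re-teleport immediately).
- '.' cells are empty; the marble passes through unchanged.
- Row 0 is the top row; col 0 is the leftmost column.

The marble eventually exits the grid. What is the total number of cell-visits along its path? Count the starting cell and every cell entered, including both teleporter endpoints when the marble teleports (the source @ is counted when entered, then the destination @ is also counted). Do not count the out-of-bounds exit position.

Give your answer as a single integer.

Answer: 8

Derivation:
Step 1: enter (2,6), '.' pass, move left to (2,5)
Step 2: enter (2,5), '/' deflects left->down, move down to (3,5)
Step 3: enter (3,5), '.' pass, move down to (4,5)
Step 4: enter (4,5), '.' pass, move down to (5,5)
Step 5: enter (5,5), '.' pass, move down to (6,5)
Step 6: enter (6,5), '.' pass, move down to (7,5)
Step 7: enter (7,5), '\' deflects down->right, move right to (7,6)
Step 8: enter (7,6), '.' pass, move right to (7,7)
Step 9: at (7,7) — EXIT via right edge, pos 7
Path length (cell visits): 8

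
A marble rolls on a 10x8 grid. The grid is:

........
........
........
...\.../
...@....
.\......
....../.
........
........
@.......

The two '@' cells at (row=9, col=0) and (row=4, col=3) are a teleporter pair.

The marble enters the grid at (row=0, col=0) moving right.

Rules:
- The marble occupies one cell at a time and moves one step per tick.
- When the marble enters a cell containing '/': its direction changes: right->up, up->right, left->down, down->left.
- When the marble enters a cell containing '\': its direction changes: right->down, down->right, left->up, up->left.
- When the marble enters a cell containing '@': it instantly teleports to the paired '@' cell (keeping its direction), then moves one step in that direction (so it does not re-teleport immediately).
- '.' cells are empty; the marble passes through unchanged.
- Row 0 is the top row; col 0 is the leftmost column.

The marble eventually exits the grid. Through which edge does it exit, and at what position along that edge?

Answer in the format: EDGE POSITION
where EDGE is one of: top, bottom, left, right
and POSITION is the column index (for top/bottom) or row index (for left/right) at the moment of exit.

Step 1: enter (0,0), '.' pass, move right to (0,1)
Step 2: enter (0,1), '.' pass, move right to (0,2)
Step 3: enter (0,2), '.' pass, move right to (0,3)
Step 4: enter (0,3), '.' pass, move right to (0,4)
Step 5: enter (0,4), '.' pass, move right to (0,5)
Step 6: enter (0,5), '.' pass, move right to (0,6)
Step 7: enter (0,6), '.' pass, move right to (0,7)
Step 8: enter (0,7), '.' pass, move right to (0,8)
Step 9: at (0,8) — EXIT via right edge, pos 0

Answer: right 0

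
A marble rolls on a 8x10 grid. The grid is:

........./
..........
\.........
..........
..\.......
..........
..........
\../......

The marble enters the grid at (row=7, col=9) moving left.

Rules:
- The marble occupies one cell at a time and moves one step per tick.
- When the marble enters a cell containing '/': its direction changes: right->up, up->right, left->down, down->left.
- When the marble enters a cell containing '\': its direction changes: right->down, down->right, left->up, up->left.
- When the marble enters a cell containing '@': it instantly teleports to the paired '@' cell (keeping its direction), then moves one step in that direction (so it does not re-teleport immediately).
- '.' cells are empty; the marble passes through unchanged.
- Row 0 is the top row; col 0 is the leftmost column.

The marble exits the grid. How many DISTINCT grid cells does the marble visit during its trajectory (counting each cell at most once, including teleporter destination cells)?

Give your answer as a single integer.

Step 1: enter (7,9), '.' pass, move left to (7,8)
Step 2: enter (7,8), '.' pass, move left to (7,7)
Step 3: enter (7,7), '.' pass, move left to (7,6)
Step 4: enter (7,6), '.' pass, move left to (7,5)
Step 5: enter (7,5), '.' pass, move left to (7,4)
Step 6: enter (7,4), '.' pass, move left to (7,3)
Step 7: enter (7,3), '/' deflects left->down, move down to (8,3)
Step 8: at (8,3) — EXIT via bottom edge, pos 3
Distinct cells visited: 7 (path length 7)

Answer: 7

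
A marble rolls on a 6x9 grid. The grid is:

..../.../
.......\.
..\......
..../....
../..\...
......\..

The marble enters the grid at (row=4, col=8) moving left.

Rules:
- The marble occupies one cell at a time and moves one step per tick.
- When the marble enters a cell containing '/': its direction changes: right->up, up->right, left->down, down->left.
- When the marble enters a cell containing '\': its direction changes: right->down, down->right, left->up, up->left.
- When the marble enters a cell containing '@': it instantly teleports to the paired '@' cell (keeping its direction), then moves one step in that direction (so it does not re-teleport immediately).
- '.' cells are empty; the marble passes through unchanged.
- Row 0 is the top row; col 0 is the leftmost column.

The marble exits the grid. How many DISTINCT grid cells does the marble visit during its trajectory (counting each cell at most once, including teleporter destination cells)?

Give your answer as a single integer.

Answer: 8

Derivation:
Step 1: enter (4,8), '.' pass, move left to (4,7)
Step 2: enter (4,7), '.' pass, move left to (4,6)
Step 3: enter (4,6), '.' pass, move left to (4,5)
Step 4: enter (4,5), '\' deflects left->up, move up to (3,5)
Step 5: enter (3,5), '.' pass, move up to (2,5)
Step 6: enter (2,5), '.' pass, move up to (1,5)
Step 7: enter (1,5), '.' pass, move up to (0,5)
Step 8: enter (0,5), '.' pass, move up to (-1,5)
Step 9: at (-1,5) — EXIT via top edge, pos 5
Distinct cells visited: 8 (path length 8)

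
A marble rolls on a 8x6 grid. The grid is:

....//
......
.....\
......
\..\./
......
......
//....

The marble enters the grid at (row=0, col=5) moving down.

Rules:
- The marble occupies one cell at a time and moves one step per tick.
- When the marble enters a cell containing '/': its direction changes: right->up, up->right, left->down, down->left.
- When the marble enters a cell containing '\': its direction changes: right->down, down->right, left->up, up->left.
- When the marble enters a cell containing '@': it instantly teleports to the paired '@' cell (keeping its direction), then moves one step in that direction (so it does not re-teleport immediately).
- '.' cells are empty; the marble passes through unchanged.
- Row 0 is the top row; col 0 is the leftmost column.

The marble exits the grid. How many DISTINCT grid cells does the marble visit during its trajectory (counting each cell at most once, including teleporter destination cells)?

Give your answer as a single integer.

Step 1: enter (0,5), '/' deflects down->left, move left to (0,4)
Step 2: enter (0,4), '/' deflects left->down, move down to (1,4)
Step 3: enter (1,4), '.' pass, move down to (2,4)
Step 4: enter (2,4), '.' pass, move down to (3,4)
Step 5: enter (3,4), '.' pass, move down to (4,4)
Step 6: enter (4,4), '.' pass, move down to (5,4)
Step 7: enter (5,4), '.' pass, move down to (6,4)
Step 8: enter (6,4), '.' pass, move down to (7,4)
Step 9: enter (7,4), '.' pass, move down to (8,4)
Step 10: at (8,4) — EXIT via bottom edge, pos 4
Distinct cells visited: 9 (path length 9)

Answer: 9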